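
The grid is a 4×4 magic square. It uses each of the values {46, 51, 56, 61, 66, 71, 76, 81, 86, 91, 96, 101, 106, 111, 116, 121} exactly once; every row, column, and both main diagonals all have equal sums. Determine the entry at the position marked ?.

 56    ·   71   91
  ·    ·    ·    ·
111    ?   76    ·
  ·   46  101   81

51

The 16 entries sum to 1336, so each line sums to 1336/4 = 334.
Using row 1: 56 + 71 + 91 + ? → (1,2) = 334 − 218 = 116.
Row 4 must total 334; the given cells sum to 228, so (4,1) = 106.
Using column 1: 56 + 111 + 106 + ? → (2,1) = 334 − 273 = 61.
Column 3: 71 + 76 + 101 + ? = 334, so (2,3) = 86.
Main diagonal must total 334; the given cells sum to 213, so (2,2) = 121.
From anti-diagonal, 334 − (91 + 86 + 106) gives (3,2) = 51.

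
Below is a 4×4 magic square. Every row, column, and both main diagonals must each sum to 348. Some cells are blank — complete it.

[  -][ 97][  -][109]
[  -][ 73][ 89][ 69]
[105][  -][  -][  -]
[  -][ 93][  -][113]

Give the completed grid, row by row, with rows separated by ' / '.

The remaining cell in row 2 is (2,1) = 348 − 231 = 117.
From column 2, 348 − (97 + 73 + 93) gives (3,2) = 85.
The remaining cell in column 4 is (3,4) = 348 − 291 = 57.
Anti-diagonal needs 348; the known cells sum to 283, so (4,1) = 65.
Row 3: 105 + 85 + 57 + ? = 348, so (3,3) = 101.
Using row 4: 65 + 93 + 113 + ? → (4,3) = 348 − 271 = 77.
Column 1 must total 348; the given cells sum to 287, so (1,1) = 61.
The remaining cell in column 3 is (1,3) = 348 − 267 = 81.

61 97 81 109 / 117 73 89 69 / 105 85 101 57 / 65 93 77 113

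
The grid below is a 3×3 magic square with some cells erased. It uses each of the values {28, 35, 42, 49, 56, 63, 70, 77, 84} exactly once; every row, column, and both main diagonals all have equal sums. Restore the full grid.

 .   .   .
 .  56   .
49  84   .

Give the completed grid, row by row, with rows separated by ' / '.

The 9 entries sum to 504, so each line sums to 504/3 = 168.
Using row 3: 49 + 84 + ? → (3,3) = 168 − 133 = 35.
Column 2 must total 168; the given cells sum to 140, so (1,2) = 28.
Main diagonal: 56 + 35 + ? = 168, so (1,1) = 77.
Anti-diagonal: 56 + 49 + ? = 168, so (1,3) = 63.
The remaining cell in column 1 is (2,1) = 168 − 126 = 42.
From column 3, 168 − (63 + 35) gives (2,3) = 70.

77 28 63 / 42 56 70 / 49 84 35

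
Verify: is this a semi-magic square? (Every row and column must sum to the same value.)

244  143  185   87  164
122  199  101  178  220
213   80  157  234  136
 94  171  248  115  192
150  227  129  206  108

Row 1: 244 + 143 + 185 + 87 + 164 = 823.
Row 2: 122 + 199 + 101 + 178 + 220 = 820.
Row 3: 213 + 80 + 157 + 234 + 136 = 820.
Row 4: 94 + 171 + 248 + 115 + 192 = 820.
Row 5: 150 + 227 + 129 + 206 + 108 = 820.
Column 1: 244 + 122 + 213 + 94 + 150 = 823.
Column 2: 143 + 199 + 80 + 171 + 227 = 820.
Column 3: 185 + 101 + 157 + 248 + 129 = 820.
Column 4: 87 + 178 + 234 + 115 + 206 = 820.
Column 5: 164 + 220 + 136 + 192 + 108 = 820.

No — column 1 sums to 823 but column 2 sums to 820.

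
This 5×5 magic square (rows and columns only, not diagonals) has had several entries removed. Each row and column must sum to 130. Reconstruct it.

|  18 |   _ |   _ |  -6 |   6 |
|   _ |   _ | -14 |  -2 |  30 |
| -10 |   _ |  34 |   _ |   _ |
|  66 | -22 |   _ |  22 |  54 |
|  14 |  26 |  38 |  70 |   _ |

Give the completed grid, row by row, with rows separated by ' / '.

18 50 62 -6 6 / 42 74 -14 -2 30 / -10 2 34 46 58 / 66 -22 10 22 54 / 14 26 38 70 -18

Row 4 needs 130; the known cells sum to 120, so (4,3) = 10.
The remaining cell in row 5 is (5,5) = 130 − 148 = -18.
Using column 1: 18 + (-10) + 66 + 14 + ? → (2,1) = 130 − 88 = 42.
Using column 3: -14 + 34 + 10 + 38 + ? → (1,3) = 130 − 68 = 62.
From column 4, 130 − (-6 + (-2) + 22 + 70) gives (3,4) = 46.
From column 5, 130 − (6 + 30 + 54 + (-18)) gives (3,5) = 58.
Row 1 must total 130; the given cells sum to 80, so (1,2) = 50.
The remaining cell in row 2 is (2,2) = 130 − 56 = 74.
Row 3 needs 130; the known cells sum to 128, so (3,2) = 2.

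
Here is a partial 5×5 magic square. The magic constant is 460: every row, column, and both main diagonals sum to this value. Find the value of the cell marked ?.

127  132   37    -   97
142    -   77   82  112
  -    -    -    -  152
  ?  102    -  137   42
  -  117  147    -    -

Row 1 needs 460; the known cells sum to 393, so (1,4) = 67.
Using row 2: 142 + 77 + 82 + 112 + ? → (2,2) = 460 − 413 = 47.
Using column 2: 132 + 47 + 102 + 117 + ? → (3,2) = 460 − 398 = 62.
Column 5 must total 460; the given cells sum to 403, so (5,5) = 57.
Using main diagonal: 127 + 47 + 137 + 57 + ? → (3,3) = 460 − 368 = 92.
Using anti-diagonal: 97 + 82 + 92 + 102 + ? → (5,1) = 460 − 373 = 87.
From row 5, 460 − (87 + 117 + 147 + 57) gives (5,4) = 52.
From column 3, 460 − (37 + 77 + 92 + 147) gives (4,3) = 107.
Column 4: 67 + 82 + 137 + 52 + ? = 460, so (3,4) = 122.
Row 3: 62 + 92 + 122 + 152 + ? = 460, so (3,1) = 32.
From row 4, 460 − (102 + 107 + 137 + 42) gives (4,1) = 72.

72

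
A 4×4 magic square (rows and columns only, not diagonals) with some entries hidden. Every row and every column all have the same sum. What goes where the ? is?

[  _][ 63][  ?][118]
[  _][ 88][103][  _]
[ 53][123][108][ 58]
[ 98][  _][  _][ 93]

Row 3 is complete and sums to 342; that is the magic constant.
Column 2 must total 342; the given cells sum to 274, so (4,2) = 68.
Column 4: 118 + 58 + 93 + ? = 342, so (2,4) = 73.
Using row 2: 88 + 103 + 73 + ? → (2,1) = 342 − 264 = 78.
Row 4 must total 342; the given cells sum to 259, so (4,3) = 83.
The remaining cell in column 1 is (1,1) = 342 − 229 = 113.
Column 3 must total 342; the given cells sum to 294, so (1,3) = 48.

48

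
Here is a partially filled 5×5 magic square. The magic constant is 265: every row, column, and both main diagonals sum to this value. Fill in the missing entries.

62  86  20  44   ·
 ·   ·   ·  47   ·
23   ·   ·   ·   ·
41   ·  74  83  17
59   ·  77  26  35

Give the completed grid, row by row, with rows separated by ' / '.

Row 1 must total 265; the given cells sum to 212, so (1,5) = 53.
Row 4 needs 265; the known cells sum to 215, so (4,2) = 50.
Row 5 must total 265; the given cells sum to 197, so (5,2) = 68.
Column 1 needs 265; the known cells sum to 185, so (2,1) = 80.
Column 4 needs 265; the known cells sum to 200, so (3,4) = 65.
From anti-diagonal, 265 − (53 + 47 + 50 + 59) gives (3,3) = 56.
The remaining cell in column 3 is (2,3) = 265 − 227 = 38.
Main diagonal must total 265; the given cells sum to 236, so (2,2) = 29.
Row 2 must total 265; the given cells sum to 194, so (2,5) = 71.
Column 2: 86 + 29 + 50 + 68 + ? = 265, so (3,2) = 32.
Column 5 must total 265; the given cells sum to 176, so (3,5) = 89.

62 86 20 44 53 / 80 29 38 47 71 / 23 32 56 65 89 / 41 50 74 83 17 / 59 68 77 26 35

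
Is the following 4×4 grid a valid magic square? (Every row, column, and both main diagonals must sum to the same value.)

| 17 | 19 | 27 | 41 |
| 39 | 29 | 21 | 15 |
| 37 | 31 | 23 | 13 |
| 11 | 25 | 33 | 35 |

Row 1: 17 + 19 + 27 + 41 = 104.
Row 2: 39 + 29 + 21 + 15 = 104.
Row 3: 37 + 31 + 23 + 13 = 104.
Row 4: 11 + 25 + 33 + 35 = 104.
Column 1: 17 + 39 + 37 + 11 = 104.
Column 2: 19 + 29 + 31 + 25 = 104.
Column 3: 27 + 21 + 23 + 33 = 104.
Column 4: 41 + 15 + 13 + 35 = 104.
Main diagonal: 17 + 29 + 23 + 35 = 104.
Anti-diagonal: 41 + 21 + 31 + 11 = 104.
All lines sum to 104.

Yes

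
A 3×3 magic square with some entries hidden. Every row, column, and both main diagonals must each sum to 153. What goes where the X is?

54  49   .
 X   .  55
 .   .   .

From row 1, 153 − (54 + 49) gives (1,3) = 50.
The remaining cell in column 3 is (3,3) = 153 − 105 = 48.
The remaining cell in main diagonal is (2,2) = 153 − 102 = 51.
Anti-diagonal must total 153; the given cells sum to 101, so (3,1) = 52.
Row 2: 51 + 55 + ? = 153, so (2,1) = 47.

47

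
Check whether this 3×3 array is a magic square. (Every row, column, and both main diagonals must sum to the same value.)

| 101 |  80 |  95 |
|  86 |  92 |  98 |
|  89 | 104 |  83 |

Yes

Row 1: 101 + 80 + 95 = 276.
Row 2: 86 + 92 + 98 = 276.
Row 3: 89 + 104 + 83 = 276.
Column 1: 101 + 86 + 89 = 276.
Column 2: 80 + 92 + 104 = 276.
Column 3: 95 + 98 + 83 = 276.
Main diagonal: 101 + 92 + 83 = 276.
Anti-diagonal: 95 + 92 + 89 = 276.
All lines sum to 276.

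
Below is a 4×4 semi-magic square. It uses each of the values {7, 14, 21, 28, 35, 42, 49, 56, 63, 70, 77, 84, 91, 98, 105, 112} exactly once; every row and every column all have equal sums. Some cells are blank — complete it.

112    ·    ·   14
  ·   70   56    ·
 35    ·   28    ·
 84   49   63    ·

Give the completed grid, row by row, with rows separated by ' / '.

112 21 91 14 / 7 70 56 105 / 35 98 28 77 / 84 49 63 42

The 16 entries sum to 952, so each line sums to 952/4 = 238.
From row 4, 238 − (84 + 49 + 63) gives (4,4) = 42.
Using column 1: 112 + 35 + 84 + ? → (2,1) = 238 − 231 = 7.
Column 3 needs 238; the known cells sum to 147, so (1,3) = 91.
Row 1 must total 238; the given cells sum to 217, so (1,2) = 21.
The remaining cell in row 2 is (2,4) = 238 − 133 = 105.
Column 2: 21 + 70 + 49 + ? = 238, so (3,2) = 98.
From column 4, 238 − (14 + 105 + 42) gives (3,4) = 77.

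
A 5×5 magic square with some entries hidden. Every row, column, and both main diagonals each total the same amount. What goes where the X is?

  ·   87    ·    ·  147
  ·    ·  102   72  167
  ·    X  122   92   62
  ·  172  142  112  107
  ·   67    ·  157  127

152

Column 5 is complete and sums to 610; that is the magic constant.
The remaining cell in row 4 is (4,1) = 610 − 533 = 77.
Column 4 needs 610; the known cells sum to 433, so (1,4) = 177.
The remaining cell in anti-diagonal is (5,1) = 610 − 513 = 97.
Row 5 needs 610; the known cells sum to 448, so (5,3) = 162.
Column 3 needs 610; the known cells sum to 528, so (1,3) = 82.
Row 1: 87 + 82 + 177 + 147 + ? = 610, so (1,1) = 117.
From main diagonal, 610 − (117 + 122 + 112 + 127) gives (2,2) = 132.
The remaining cell in row 2 is (2,1) = 610 − 473 = 137.
Using column 1: 117 + 137 + 77 + 97 + ? → (3,1) = 610 − 428 = 182.
Using column 2: 87 + 132 + 172 + 67 + ? → (3,2) = 610 − 458 = 152.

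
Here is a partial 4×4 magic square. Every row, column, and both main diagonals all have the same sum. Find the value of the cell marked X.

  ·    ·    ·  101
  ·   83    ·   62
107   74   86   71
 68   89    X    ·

Row 3 is complete and sums to 338; that is the magic constant.
Column 2 must total 338; the given cells sum to 246, so (1,2) = 92.
The remaining cell in column 4 is (4,4) = 338 − 234 = 104.
Main diagonal must total 338; the given cells sum to 273, so (1,1) = 65.
Anti-diagonal needs 338; the known cells sum to 243, so (2,3) = 95.
Row 1: 65 + 92 + 101 + ? = 338, so (1,3) = 80.
Row 2 needs 338; the known cells sum to 240, so (2,1) = 98.
Row 4 must total 338; the given cells sum to 261, so (4,3) = 77.

77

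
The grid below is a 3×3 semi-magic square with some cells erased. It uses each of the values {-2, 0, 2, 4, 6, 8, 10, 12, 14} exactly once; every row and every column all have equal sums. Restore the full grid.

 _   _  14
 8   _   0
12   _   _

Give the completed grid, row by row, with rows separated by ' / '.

The 9 entries sum to 54, so each line sums to 54/3 = 18.
Row 2: 8 + 0 + ? = 18, so (2,2) = 10.
Column 1 needs 18; the known cells sum to 20, so (1,1) = -2.
From column 3, 18 − (14 + 0) gives (3,3) = 4.
Using row 1: -2 + 14 + ? → (1,2) = 18 − 12 = 6.
Row 3 needs 18; the known cells sum to 16, so (3,2) = 2.

-2 6 14 / 8 10 0 / 12 2 4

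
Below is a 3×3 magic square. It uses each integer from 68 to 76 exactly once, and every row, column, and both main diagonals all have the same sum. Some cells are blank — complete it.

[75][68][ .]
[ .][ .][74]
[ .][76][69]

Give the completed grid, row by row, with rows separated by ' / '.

75 68 73 / 70 72 74 / 71 76 69

The entries are 68 through 76, which sum to 648, so each line sums to 648/3 = 216.
Using row 1: 75 + 68 + ? → (1,3) = 216 − 143 = 73.
Row 3 must total 216; the given cells sum to 145, so (3,1) = 71.
From column 1, 216 − (75 + 71) gives (2,1) = 70.
Column 2 must total 216; the given cells sum to 144, so (2,2) = 72.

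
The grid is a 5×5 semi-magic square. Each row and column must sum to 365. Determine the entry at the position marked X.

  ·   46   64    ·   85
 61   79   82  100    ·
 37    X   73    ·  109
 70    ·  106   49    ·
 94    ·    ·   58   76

Row 2 needs 365; the known cells sum to 322, so (2,5) = 43.
Column 1 must total 365; the given cells sum to 262, so (1,1) = 103.
Column 3: 64 + 82 + 73 + 106 + ? = 365, so (5,3) = 40.
From column 5, 365 − (85 + 43 + 109 + 76) gives (4,5) = 52.
Row 1 must total 365; the given cells sum to 298, so (1,4) = 67.
Row 4 needs 365; the known cells sum to 277, so (4,2) = 88.
Row 5: 94 + 40 + 58 + 76 + ? = 365, so (5,2) = 97.
The remaining cell in column 2 is (3,2) = 365 − 310 = 55.

55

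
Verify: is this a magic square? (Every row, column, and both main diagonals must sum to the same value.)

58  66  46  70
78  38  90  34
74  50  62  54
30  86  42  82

Row 1: 58 + 66 + 46 + 70 = 240.
Row 2: 78 + 38 + 90 + 34 = 240.
Row 3: 74 + 50 + 62 + 54 = 240.
Row 4: 30 + 86 + 42 + 82 = 240.
Column 1: 58 + 78 + 74 + 30 = 240.
Column 2: 66 + 38 + 50 + 86 = 240.
Column 3: 46 + 90 + 62 + 42 = 240.
Column 4: 70 + 34 + 54 + 82 = 240.
Main diagonal: 58 + 38 + 62 + 82 = 240.
Anti-diagonal: 70 + 90 + 50 + 30 = 240.
All lines sum to 240.

Yes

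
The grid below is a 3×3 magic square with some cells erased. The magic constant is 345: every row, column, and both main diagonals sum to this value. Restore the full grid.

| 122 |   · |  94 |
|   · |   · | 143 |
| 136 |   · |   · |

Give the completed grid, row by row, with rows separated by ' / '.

From row 1, 345 − (122 + 94) gives (1,2) = 129.
Column 1 needs 345; the known cells sum to 258, so (2,1) = 87.
Column 3 needs 345; the known cells sum to 237, so (3,3) = 108.
Main diagonal needs 345; the known cells sum to 230, so (2,2) = 115.
Row 3: 136 + 108 + ? = 345, so (3,2) = 101.

122 129 94 / 87 115 143 / 136 101 108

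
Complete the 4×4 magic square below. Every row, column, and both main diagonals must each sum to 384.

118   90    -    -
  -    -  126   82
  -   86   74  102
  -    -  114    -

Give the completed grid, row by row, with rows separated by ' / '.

118 90 70 106 / 78 98 126 82 / 122 86 74 102 / 66 110 114 94

Row 3 must total 384; the given cells sum to 262, so (3,1) = 122.
Column 3 needs 384; the known cells sum to 314, so (1,3) = 70.
From row 1, 384 − (118 + 90 + 70) gives (1,4) = 106.
Column 4 must total 384; the given cells sum to 290, so (4,4) = 94.
Main diagonal needs 384; the known cells sum to 286, so (2,2) = 98.
Anti-diagonal: 106 + 126 + 86 + ? = 384, so (4,1) = 66.
Row 2 must total 384; the given cells sum to 306, so (2,1) = 78.
Row 4 needs 384; the known cells sum to 274, so (4,2) = 110.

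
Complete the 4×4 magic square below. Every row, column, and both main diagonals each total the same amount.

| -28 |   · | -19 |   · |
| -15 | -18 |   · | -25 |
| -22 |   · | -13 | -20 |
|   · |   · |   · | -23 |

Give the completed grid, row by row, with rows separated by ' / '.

-28 -21 -19 -14 / -15 -18 -24 -25 / -22 -27 -13 -20 / -17 -16 -26 -23

Main diagonal is already complete: -28 + -18 + -13 + -23 = -82, so that is the magic constant.
Row 2: -15 + (-18) + (-25) + ? = -82, so (2,3) = -24.
Row 3 needs -82; the known cells sum to -55, so (3,2) = -27.
Column 1 needs -82; the known cells sum to -65, so (4,1) = -17.
From column 3, -82 − (-19 + (-24) + (-13)) gives (4,3) = -26.
Column 4 needs -82; the known cells sum to -68, so (1,4) = -14.
Using row 1: -28 + (-19) + (-14) + ? → (1,2) = -82 − (-61) = -21.
Row 4 must total -82; the given cells sum to -66, so (4,2) = -16.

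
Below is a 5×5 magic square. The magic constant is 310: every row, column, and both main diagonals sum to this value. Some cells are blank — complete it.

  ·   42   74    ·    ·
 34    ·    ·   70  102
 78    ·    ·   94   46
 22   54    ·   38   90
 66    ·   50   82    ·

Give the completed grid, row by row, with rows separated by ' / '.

110 42 74 26 58 / 34 86 18 70 102 / 78 30 62 94 46 / 22 54 106 38 90 / 66 98 50 82 14

Row 4: 22 + 54 + 38 + 90 + ? = 310, so (4,3) = 106.
The remaining cell in column 1 is (1,1) = 310 − 200 = 110.
The remaining cell in column 4 is (1,4) = 310 − 284 = 26.
Row 1: 110 + 42 + 74 + 26 + ? = 310, so (1,5) = 58.
Column 5: 58 + 102 + 46 + 90 + ? = 310, so (5,5) = 14.
Anti-diagonal must total 310; the given cells sum to 248, so (3,3) = 62.
Using row 3: 78 + 62 + 94 + 46 + ? → (3,2) = 310 − 280 = 30.
The remaining cell in row 5 is (5,2) = 310 − 212 = 98.
Column 2 needs 310; the known cells sum to 224, so (2,2) = 86.
The remaining cell in column 3 is (2,3) = 310 − 292 = 18.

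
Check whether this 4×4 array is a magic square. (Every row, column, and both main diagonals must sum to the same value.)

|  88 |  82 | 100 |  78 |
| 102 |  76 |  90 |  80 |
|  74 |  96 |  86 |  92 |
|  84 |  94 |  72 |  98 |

Row 1: 88 + 82 + 100 + 78 = 348.
Row 2: 102 + 76 + 90 + 80 = 348.
Row 3: 74 + 96 + 86 + 92 = 348.
Row 4: 84 + 94 + 72 + 98 = 348.
Column 1: 88 + 102 + 74 + 84 = 348.
Column 2: 82 + 76 + 96 + 94 = 348.
Column 3: 100 + 90 + 86 + 72 = 348.
Column 4: 78 + 80 + 92 + 98 = 348.
Main diagonal: 88 + 76 + 86 + 98 = 348.
Anti-diagonal: 78 + 90 + 96 + 84 = 348.
All lines sum to 348.

Yes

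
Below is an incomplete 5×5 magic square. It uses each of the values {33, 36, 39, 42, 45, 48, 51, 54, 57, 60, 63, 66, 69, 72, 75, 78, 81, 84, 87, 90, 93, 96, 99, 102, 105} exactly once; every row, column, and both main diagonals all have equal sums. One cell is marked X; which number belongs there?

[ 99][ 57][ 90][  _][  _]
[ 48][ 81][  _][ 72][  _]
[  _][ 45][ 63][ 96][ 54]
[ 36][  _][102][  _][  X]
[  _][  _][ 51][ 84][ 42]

The 25 entries sum to 1725, so each line sums to 1725/5 = 345.
Row 3: 45 + 63 + 96 + 54 + ? = 345, so (3,1) = 87.
Column 1 must total 345; the given cells sum to 270, so (5,1) = 75.
Using column 3: 90 + 63 + 102 + 51 + ? → (2,3) = 345 − 306 = 39.
Main diagonal needs 345; the known cells sum to 285, so (4,4) = 60.
Row 2 must total 345; the given cells sum to 240, so (2,5) = 105.
The remaining cell in row 5 is (5,2) = 345 − 252 = 93.
From column 2, 345 − (57 + 81 + 45 + 93) gives (4,2) = 69.
From column 4, 345 − (72 + 96 + 60 + 84) gives (1,4) = 33.
From anti-diagonal, 345 − (72 + 63 + 69 + 75) gives (1,5) = 66.
The remaining cell in row 4 is (4,5) = 345 − 267 = 78.

78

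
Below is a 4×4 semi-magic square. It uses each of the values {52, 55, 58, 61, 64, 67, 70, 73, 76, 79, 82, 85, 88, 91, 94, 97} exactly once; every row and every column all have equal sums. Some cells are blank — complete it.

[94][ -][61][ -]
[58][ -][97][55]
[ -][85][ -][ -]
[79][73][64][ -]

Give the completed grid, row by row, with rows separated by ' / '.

94 52 61 91 / 58 88 97 55 / 67 85 76 70 / 79 73 64 82

The 16 entries sum to 1192, so each line sums to 1192/4 = 298.
The remaining cell in row 2 is (2,2) = 298 − 210 = 88.
Row 4 must total 298; the given cells sum to 216, so (4,4) = 82.
Column 1: 94 + 58 + 79 + ? = 298, so (3,1) = 67.
Using column 2: 88 + 85 + 73 + ? → (1,2) = 298 − 246 = 52.
Column 3: 61 + 97 + 64 + ? = 298, so (3,3) = 76.
From row 1, 298 − (94 + 52 + 61) gives (1,4) = 91.
Row 3: 67 + 85 + 76 + ? = 298, so (3,4) = 70.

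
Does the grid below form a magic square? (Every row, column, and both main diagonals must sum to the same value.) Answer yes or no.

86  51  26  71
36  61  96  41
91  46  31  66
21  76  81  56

Row 1: 86 + 51 + 26 + 71 = 234.
Row 2: 36 + 61 + 96 + 41 = 234.
Row 3: 91 + 46 + 31 + 66 = 234.
Row 4: 21 + 76 + 81 + 56 = 234.
Column 1: 86 + 36 + 91 + 21 = 234.
Column 2: 51 + 61 + 46 + 76 = 234.
Column 3: 26 + 96 + 31 + 81 = 234.
Column 4: 71 + 41 + 66 + 56 = 234.
Main diagonal: 86 + 61 + 31 + 56 = 234.
Anti-diagonal: 71 + 96 + 46 + 21 = 234.
All lines sum to 234.

Yes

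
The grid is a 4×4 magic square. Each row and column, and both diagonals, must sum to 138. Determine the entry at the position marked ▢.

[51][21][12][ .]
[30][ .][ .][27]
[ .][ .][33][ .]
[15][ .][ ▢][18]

48

From row 1, 138 − (51 + 21 + 12) gives (1,4) = 54.
The remaining cell in column 1 is (3,1) = 138 − 96 = 42.
Column 4: 54 + 27 + 18 + ? = 138, so (3,4) = 39.
Using main diagonal: 51 + 33 + 18 + ? → (2,2) = 138 − 102 = 36.
The remaining cell in row 2 is (2,3) = 138 − 93 = 45.
Row 3 needs 138; the known cells sum to 114, so (3,2) = 24.
From column 2, 138 − (21 + 36 + 24) gives (4,2) = 57.
Column 3 must total 138; the given cells sum to 90, so (4,3) = 48.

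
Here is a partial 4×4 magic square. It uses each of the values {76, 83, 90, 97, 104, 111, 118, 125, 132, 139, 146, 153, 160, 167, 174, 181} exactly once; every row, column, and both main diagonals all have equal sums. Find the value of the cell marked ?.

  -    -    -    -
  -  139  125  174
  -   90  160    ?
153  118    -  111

The 16 entries sum to 2056, so each line sums to 2056/4 = 514.
From row 2, 514 − (139 + 125 + 174) gives (2,1) = 76.
Row 4 needs 514; the known cells sum to 382, so (4,3) = 132.
Column 2 needs 514; the known cells sum to 347, so (1,2) = 167.
Column 3: 125 + 160 + 132 + ? = 514, so (1,3) = 97.
Main diagonal: 139 + 160 + 111 + ? = 514, so (1,1) = 104.
Anti-diagonal needs 514; the known cells sum to 368, so (1,4) = 146.
The remaining cell in column 1 is (3,1) = 514 − 333 = 181.
Column 4 must total 514; the given cells sum to 431, so (3,4) = 83.

83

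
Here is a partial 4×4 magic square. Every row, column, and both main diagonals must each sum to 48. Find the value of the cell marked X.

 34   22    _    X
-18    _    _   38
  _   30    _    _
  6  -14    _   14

-6

The remaining cell in row 4 is (4,3) = 48 − 6 = 42.
The remaining cell in column 1 is (3,1) = 48 − 22 = 26.
Column 2 needs 48; the known cells sum to 38, so (2,2) = 10.
Using main diagonal: 34 + 10 + 14 + ? → (3,3) = 48 − 58 = -10.
From row 2, 48 − (-18 + 10 + 38) gives (2,3) = 18.
Using row 3: 26 + 30 + (-10) + ? → (3,4) = 48 − 46 = 2.
From column 3, 48 − (18 + (-10) + 42) gives (1,3) = -2.
Column 4 must total 48; the given cells sum to 54, so (1,4) = -6.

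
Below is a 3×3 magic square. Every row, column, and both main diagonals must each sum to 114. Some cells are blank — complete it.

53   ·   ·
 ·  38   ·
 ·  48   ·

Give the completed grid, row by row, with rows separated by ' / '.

From column 2, 114 − (38 + 48) gives (1,2) = 28.
Using main diagonal: 53 + 38 + ? → (3,3) = 114 − 91 = 23.
The remaining cell in row 1 is (1,3) = 114 − 81 = 33.
From row 3, 114 − (48 + 23) gives (3,1) = 43.
Using column 1: 53 + 43 + ? → (2,1) = 114 − 96 = 18.
Using column 3: 33 + 23 + ? → (2,3) = 114 − 56 = 58.

53 28 33 / 18 38 58 / 43 48 23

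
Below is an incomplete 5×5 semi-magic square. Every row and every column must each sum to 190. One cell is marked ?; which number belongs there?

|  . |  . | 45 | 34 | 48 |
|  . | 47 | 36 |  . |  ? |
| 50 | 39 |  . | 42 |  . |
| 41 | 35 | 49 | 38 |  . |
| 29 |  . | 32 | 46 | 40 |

Row 4 must total 190; the given cells sum to 163, so (4,5) = 27.
Row 5 must total 190; the given cells sum to 147, so (5,2) = 43.
Using column 2: 47 + 39 + 35 + 43 + ? → (1,2) = 190 − 164 = 26.
The remaining cell in column 3 is (3,3) = 190 − 162 = 28.
From column 4, 190 − (34 + 42 + 38 + 46) gives (2,4) = 30.
Using row 1: 26 + 45 + 34 + 48 + ? → (1,1) = 190 − 153 = 37.
The remaining cell in row 3 is (3,5) = 190 − 159 = 31.
Using column 1: 37 + 50 + 41 + 29 + ? → (2,1) = 190 − 157 = 33.
Using column 5: 48 + 31 + 27 + 40 + ? → (2,5) = 190 − 146 = 44.

44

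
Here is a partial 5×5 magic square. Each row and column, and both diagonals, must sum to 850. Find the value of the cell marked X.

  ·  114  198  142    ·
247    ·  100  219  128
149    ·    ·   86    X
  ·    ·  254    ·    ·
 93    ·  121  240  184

Row 2: 247 + 100 + 219 + 128 + ? = 850, so (2,2) = 156.
Row 5: 93 + 121 + 240 + 184 + ? = 850, so (5,2) = 212.
Column 3 needs 850; the known cells sum to 673, so (3,3) = 177.
The remaining cell in column 4 is (4,4) = 850 − 687 = 163.
The remaining cell in main diagonal is (1,1) = 850 − 680 = 170.
Using row 1: 170 + 114 + 198 + 142 + ? → (1,5) = 850 − 624 = 226.
The remaining cell in column 1 is (4,1) = 850 − 659 = 191.
Using anti-diagonal: 226 + 219 + 177 + 93 + ? → (4,2) = 850 − 715 = 135.
Row 4 needs 850; the known cells sum to 743, so (4,5) = 107.
Using column 2: 114 + 156 + 135 + 212 + ? → (3,2) = 850 − 617 = 233.
The remaining cell in column 5 is (3,5) = 850 − 645 = 205.

205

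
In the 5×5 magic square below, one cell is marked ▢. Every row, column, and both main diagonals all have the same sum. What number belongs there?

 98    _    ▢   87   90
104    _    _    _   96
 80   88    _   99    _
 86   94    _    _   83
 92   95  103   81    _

84

Column 1 is complete and sums to 460; that is the magic constant.
Row 5 needs 460; the known cells sum to 371, so (5,5) = 89.
Using column 5: 90 + 96 + 83 + 89 + ? → (3,5) = 460 − 358 = 102.
Row 3 needs 460; the known cells sum to 369, so (3,3) = 91.
From anti-diagonal, 460 − (90 + 91 + 94 + 92) gives (2,4) = 93.
Column 4 must total 460; the given cells sum to 360, so (4,4) = 100.
Main diagonal: 98 + 91 + 100 + 89 + ? = 460, so (2,2) = 82.
Using row 2: 104 + 82 + 93 + 96 + ? → (2,3) = 460 − 375 = 85.
The remaining cell in row 4 is (4,3) = 460 − 363 = 97.
The remaining cell in column 2 is (1,2) = 460 − 359 = 101.
Using column 3: 85 + 91 + 97 + 103 + ? → (1,3) = 460 − 376 = 84.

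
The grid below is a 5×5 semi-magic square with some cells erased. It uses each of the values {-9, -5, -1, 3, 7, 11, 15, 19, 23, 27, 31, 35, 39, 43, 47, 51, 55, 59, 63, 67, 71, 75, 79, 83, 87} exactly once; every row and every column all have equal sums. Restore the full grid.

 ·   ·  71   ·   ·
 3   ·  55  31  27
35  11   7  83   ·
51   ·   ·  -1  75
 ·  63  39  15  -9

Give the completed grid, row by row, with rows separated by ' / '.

The 25 entries sum to 975, so each line sums to 975/5 = 195.
Using row 2: 3 + 55 + 31 + 27 + ? → (2,2) = 195 − 116 = 79.
Row 3: 35 + 11 + 7 + 83 + ? = 195, so (3,5) = 59.
Using row 5: 63 + 39 + 15 + (-9) + ? → (5,1) = 195 − 108 = 87.
Column 1 must total 195; the given cells sum to 176, so (1,1) = 19.
Using column 3: 71 + 55 + 7 + 39 + ? → (4,3) = 195 − 172 = 23.
Column 4: 31 + 83 + (-1) + 15 + ? = 195, so (1,4) = 67.
Column 5: 27 + 59 + 75 + (-9) + ? = 195, so (1,5) = 43.
From row 1, 195 − (19 + 71 + 67 + 43) gives (1,2) = -5.
Row 4 must total 195; the given cells sum to 148, so (4,2) = 47.

19 -5 71 67 43 / 3 79 55 31 27 / 35 11 7 83 59 / 51 47 23 -1 75 / 87 63 39 15 -9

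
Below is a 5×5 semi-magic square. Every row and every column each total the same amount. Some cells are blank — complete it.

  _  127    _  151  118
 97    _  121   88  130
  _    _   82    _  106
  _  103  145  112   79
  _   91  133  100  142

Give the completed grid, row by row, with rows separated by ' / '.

Column 5 is already complete: 118 + 130 + 106 + 79 + 142 = 575, so that is the magic constant.
Row 2 must total 575; the given cells sum to 436, so (2,2) = 139.
The remaining cell in row 4 is (4,1) = 575 − 439 = 136.
Row 5 must total 575; the given cells sum to 466, so (5,1) = 109.
Using column 2: 127 + 139 + 103 + 91 + ? → (3,2) = 575 − 460 = 115.
From column 3, 575 − (121 + 82 + 145 + 133) gives (1,3) = 94.
Column 4 must total 575; the given cells sum to 451, so (3,4) = 124.
Row 1: 127 + 94 + 151 + 118 + ? = 575, so (1,1) = 85.
From row 3, 575 − (115 + 82 + 124 + 106) gives (3,1) = 148.

85 127 94 151 118 / 97 139 121 88 130 / 148 115 82 124 106 / 136 103 145 112 79 / 109 91 133 100 142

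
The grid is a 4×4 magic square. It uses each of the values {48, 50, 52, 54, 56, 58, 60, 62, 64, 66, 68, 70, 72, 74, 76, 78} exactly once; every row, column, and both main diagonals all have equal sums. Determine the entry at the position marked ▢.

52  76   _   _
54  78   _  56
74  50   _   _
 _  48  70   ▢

The 16 entries sum to 1008, so each line sums to 1008/4 = 252.
From row 2, 252 − (54 + 78 + 56) gives (2,3) = 64.
Column 1: 52 + 54 + 74 + ? = 252, so (4,1) = 72.
Anti-diagonal needs 252; the known cells sum to 186, so (1,4) = 66.
Row 1 needs 252; the known cells sum to 194, so (1,3) = 58.
From row 4, 252 − (72 + 48 + 70) gives (4,4) = 62.

62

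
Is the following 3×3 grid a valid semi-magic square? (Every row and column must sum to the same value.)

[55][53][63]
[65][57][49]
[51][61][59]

Row 1: 55 + 53 + 63 = 171.
Row 2: 65 + 57 + 49 = 171.
Row 3: 51 + 61 + 59 = 171.
Column 1: 55 + 65 + 51 = 171.
Column 2: 53 + 57 + 61 = 171.
Column 3: 63 + 49 + 59 = 171.
All lines sum to 171.

Yes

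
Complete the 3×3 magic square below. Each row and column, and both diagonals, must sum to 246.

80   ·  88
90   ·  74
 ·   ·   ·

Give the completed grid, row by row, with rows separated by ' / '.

Row 1 needs 246; the known cells sum to 168, so (1,2) = 78.
Using row 2: 90 + 74 + ? → (2,2) = 246 − 164 = 82.
The remaining cell in column 1 is (3,1) = 246 − 170 = 76.
Column 2 must total 246; the given cells sum to 160, so (3,2) = 86.
Column 3: 88 + 74 + ? = 246, so (3,3) = 84.

80 78 88 / 90 82 74 / 76 86 84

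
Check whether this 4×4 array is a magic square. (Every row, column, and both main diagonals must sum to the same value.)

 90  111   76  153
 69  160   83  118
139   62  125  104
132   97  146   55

Row 1: 90 + 111 + 76 + 153 = 430.
Row 2: 69 + 160 + 83 + 118 = 430.
Row 3: 139 + 62 + 125 + 104 = 430.
Row 4: 132 + 97 + 146 + 55 = 430.
Column 1: 90 + 69 + 139 + 132 = 430.
Column 2: 111 + 160 + 62 + 97 = 430.
Column 3: 76 + 83 + 125 + 146 = 430.
Column 4: 153 + 118 + 104 + 55 = 430.
Main diagonal: 90 + 160 + 125 + 55 = 430.
Anti-diagonal: 153 + 83 + 62 + 132 = 430.
All lines sum to 430.

Yes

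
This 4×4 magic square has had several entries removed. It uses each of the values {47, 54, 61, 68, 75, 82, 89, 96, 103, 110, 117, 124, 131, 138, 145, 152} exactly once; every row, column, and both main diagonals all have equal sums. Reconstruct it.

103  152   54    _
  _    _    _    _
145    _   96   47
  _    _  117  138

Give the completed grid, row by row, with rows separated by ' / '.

103 152 54 89 / 82 61 131 124 / 145 110 96 47 / 68 75 117 138

The 16 entries sum to 1592, so each line sums to 1592/4 = 398.
Row 1 needs 398; the known cells sum to 309, so (1,4) = 89.
Using row 3: 145 + 96 + 47 + ? → (3,2) = 398 − 288 = 110.
Column 3 needs 398; the known cells sum to 267, so (2,3) = 131.
The remaining cell in column 4 is (2,4) = 398 − 274 = 124.
From main diagonal, 398 − (103 + 96 + 138) gives (2,2) = 61.
Using anti-diagonal: 89 + 131 + 110 + ? → (4,1) = 398 − 330 = 68.
Row 2: 61 + 131 + 124 + ? = 398, so (2,1) = 82.
Row 4: 68 + 117 + 138 + ? = 398, so (4,2) = 75.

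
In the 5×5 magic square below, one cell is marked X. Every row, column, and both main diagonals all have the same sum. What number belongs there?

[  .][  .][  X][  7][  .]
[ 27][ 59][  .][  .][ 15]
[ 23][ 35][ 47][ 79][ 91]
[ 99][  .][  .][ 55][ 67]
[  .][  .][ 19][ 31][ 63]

Row 3 is complete and sums to 275; that is the magic constant.
Using column 4: 7 + 79 + 55 + 31 + ? → (2,4) = 275 − 172 = 103.
Using column 5: 15 + 91 + 67 + 63 + ? → (1,5) = 275 − 236 = 39.
From main diagonal, 275 − (59 + 47 + 55 + 63) gives (1,1) = 51.
Row 2 needs 275; the known cells sum to 204, so (2,3) = 71.
Column 1 must total 275; the given cells sum to 200, so (5,1) = 75.
Anti-diagonal: 39 + 103 + 47 + 75 + ? = 275, so (4,2) = 11.
Row 4: 99 + 11 + 55 + 67 + ? = 275, so (4,3) = 43.
The remaining cell in row 5 is (5,2) = 275 − 188 = 87.
Column 2: 59 + 35 + 11 + 87 + ? = 275, so (1,2) = 83.
Column 3: 71 + 47 + 43 + 19 + ? = 275, so (1,3) = 95.

95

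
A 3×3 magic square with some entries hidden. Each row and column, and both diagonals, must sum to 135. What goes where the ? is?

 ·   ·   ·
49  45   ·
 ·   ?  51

From row 2, 135 − (49 + 45) gives (2,3) = 41.
Using column 3: 41 + 51 + ? → (1,3) = 135 − 92 = 43.
Main diagonal must total 135; the given cells sum to 96, so (1,1) = 39.
Using anti-diagonal: 43 + 45 + ? → (3,1) = 135 − 88 = 47.
The remaining cell in row 1 is (1,2) = 135 − 82 = 53.
Using row 3: 47 + 51 + ? → (3,2) = 135 − 98 = 37.

37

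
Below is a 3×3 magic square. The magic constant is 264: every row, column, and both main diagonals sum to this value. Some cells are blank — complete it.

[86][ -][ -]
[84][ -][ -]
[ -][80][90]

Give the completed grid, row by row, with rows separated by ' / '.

86 96 82 / 84 88 92 / 94 80 90

Row 3 must total 264; the given cells sum to 170, so (3,1) = 94.
Main diagonal needs 264; the known cells sum to 176, so (2,2) = 88.
Anti-diagonal needs 264; the known cells sum to 182, so (1,3) = 82.
From row 1, 264 − (86 + 82) gives (1,2) = 96.
From row 2, 264 − (84 + 88) gives (2,3) = 92.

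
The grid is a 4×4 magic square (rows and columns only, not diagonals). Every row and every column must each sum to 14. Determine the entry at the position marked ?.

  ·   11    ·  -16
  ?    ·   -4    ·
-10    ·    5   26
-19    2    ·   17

23

Row 3: -10 + 5 + 26 + ? = 14, so (3,2) = -7.
Row 4: -19 + 2 + 17 + ? = 14, so (4,3) = 14.
Column 2 needs 14; the known cells sum to 6, so (2,2) = 8.
Column 3: -4 + 5 + 14 + ? = 14, so (1,3) = -1.
From column 4, 14 − (-16 + 26 + 17) gives (2,4) = -13.
Row 1: 11 + (-1) + (-16) + ? = 14, so (1,1) = 20.
Row 2 needs 14; the known cells sum to -9, so (2,1) = 23.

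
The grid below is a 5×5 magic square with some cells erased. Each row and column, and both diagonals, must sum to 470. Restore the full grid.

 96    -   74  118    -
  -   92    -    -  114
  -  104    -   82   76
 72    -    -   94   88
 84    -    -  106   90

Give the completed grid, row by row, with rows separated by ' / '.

Column 4: 118 + 82 + 94 + 106 + ? = 470, so (2,4) = 70.
Using column 5: 114 + 76 + 88 + 90 + ? → (1,5) = 470 − 368 = 102.
From main diagonal, 470 − (96 + 92 + 94 + 90) gives (3,3) = 98.
Anti-diagonal needs 470; the known cells sum to 354, so (4,2) = 116.
The remaining cell in row 1 is (1,2) = 470 − 390 = 80.
From row 3, 470 − (104 + 98 + 82 + 76) gives (3,1) = 110.
Row 4: 72 + 116 + 94 + 88 + ? = 470, so (4,3) = 100.
Column 1 must total 470; the given cells sum to 362, so (2,1) = 108.
Using column 2: 80 + 92 + 104 + 116 + ? → (5,2) = 470 − 392 = 78.
The remaining cell in row 2 is (2,3) = 470 − 384 = 86.
Row 5 needs 470; the known cells sum to 358, so (5,3) = 112.

96 80 74 118 102 / 108 92 86 70 114 / 110 104 98 82 76 / 72 116 100 94 88 / 84 78 112 106 90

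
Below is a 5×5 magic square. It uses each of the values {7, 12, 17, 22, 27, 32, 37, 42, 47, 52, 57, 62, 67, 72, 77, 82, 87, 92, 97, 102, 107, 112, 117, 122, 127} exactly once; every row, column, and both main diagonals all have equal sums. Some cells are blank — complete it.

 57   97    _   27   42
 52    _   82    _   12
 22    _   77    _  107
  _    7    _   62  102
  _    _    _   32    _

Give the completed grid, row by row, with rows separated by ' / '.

The 25 entries sum to 1675, so each line sums to 1675/5 = 335.
Row 1: 57 + 97 + 27 + 42 + ? = 335, so (1,3) = 112.
From column 5, 335 − (42 + 12 + 107 + 102) gives (5,5) = 72.
From main diagonal, 335 − (57 + 77 + 62 + 72) gives (2,2) = 67.
Using row 2: 52 + 67 + 82 + 12 + ? → (2,4) = 335 − 213 = 122.
Column 4 must total 335; the given cells sum to 243, so (3,4) = 92.
The remaining cell in anti-diagonal is (5,1) = 335 − 248 = 87.
Row 3 must total 335; the given cells sum to 298, so (3,2) = 37.
Using column 1: 57 + 52 + 22 + 87 + ? → (4,1) = 335 − 218 = 117.
From column 2, 335 − (97 + 67 + 37 + 7) gives (5,2) = 127.
From row 4, 335 − (117 + 7 + 62 + 102) gives (4,3) = 47.
Row 5: 87 + 127 + 32 + 72 + ? = 335, so (5,3) = 17.

57 97 112 27 42 / 52 67 82 122 12 / 22 37 77 92 107 / 117 7 47 62 102 / 87 127 17 32 72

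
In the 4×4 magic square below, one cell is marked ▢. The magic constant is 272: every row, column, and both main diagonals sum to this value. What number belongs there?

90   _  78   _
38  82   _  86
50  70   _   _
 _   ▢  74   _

58

Row 2 needs 272; the known cells sum to 206, so (2,3) = 66.
From column 1, 272 − (90 + 38 + 50) gives (4,1) = 94.
Column 3 must total 272; the given cells sum to 218, so (3,3) = 54.
From main diagonal, 272 − (90 + 82 + 54) gives (4,4) = 46.
Anti-diagonal must total 272; the given cells sum to 230, so (1,4) = 42.
Row 1 must total 272; the given cells sum to 210, so (1,2) = 62.
From row 3, 272 − (50 + 70 + 54) gives (3,4) = 98.
Row 4 must total 272; the given cells sum to 214, so (4,2) = 58.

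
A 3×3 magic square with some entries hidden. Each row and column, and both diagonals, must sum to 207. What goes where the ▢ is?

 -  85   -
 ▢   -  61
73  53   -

77

Using row 3: 73 + 53 + ? → (3,3) = 207 − 126 = 81.
From column 2, 207 − (85 + 53) gives (2,2) = 69.
From column 3, 207 − (61 + 81) gives (1,3) = 65.
Main diagonal must total 207; the given cells sum to 150, so (1,1) = 57.
Row 2: 69 + 61 + ? = 207, so (2,1) = 77.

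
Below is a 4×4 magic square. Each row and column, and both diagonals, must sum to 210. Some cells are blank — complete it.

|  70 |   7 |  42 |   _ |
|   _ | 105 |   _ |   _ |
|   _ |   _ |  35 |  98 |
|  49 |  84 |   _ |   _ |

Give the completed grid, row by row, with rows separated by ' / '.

Using row 1: 70 + 7 + 42 + ? → (1,4) = 210 − 119 = 91.
The remaining cell in column 2 is (3,2) = 210 − 196 = 14.
From main diagonal, 210 − (70 + 105 + 35) gives (4,4) = 0.
Anti-diagonal needs 210; the known cells sum to 154, so (2,3) = 56.
From row 3, 210 − (14 + 35 + 98) gives (3,1) = 63.
Row 4 needs 210; the known cells sum to 133, so (4,3) = 77.
From column 1, 210 − (70 + 63 + 49) gives (2,1) = 28.
The remaining cell in column 4 is (2,4) = 210 − 189 = 21.

70 7 42 91 / 28 105 56 21 / 63 14 35 98 / 49 84 77 0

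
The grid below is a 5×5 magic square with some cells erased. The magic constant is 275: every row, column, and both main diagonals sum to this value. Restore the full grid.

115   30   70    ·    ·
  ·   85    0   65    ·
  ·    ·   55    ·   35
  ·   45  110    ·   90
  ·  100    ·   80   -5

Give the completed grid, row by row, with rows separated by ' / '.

From column 2, 275 − (30 + 85 + 45 + 100) gives (3,2) = 15.
Column 3 needs 275; the known cells sum to 235, so (5,3) = 40.
Main diagonal must total 275; the given cells sum to 250, so (4,4) = 25.
Row 4 must total 275; the given cells sum to 270, so (4,1) = 5.
Row 5 needs 275; the known cells sum to 215, so (5,1) = 60.
Anti-diagonal: 65 + 55 + 45 + 60 + ? = 275, so (1,5) = 50.
From row 1, 275 − (115 + 30 + 70 + 50) gives (1,4) = 10.
Column 4: 10 + 65 + 25 + 80 + ? = 275, so (3,4) = 95.
From column 5, 275 − (50 + 35 + 90 + (-5)) gives (2,5) = 105.
The remaining cell in row 2 is (2,1) = 275 − 255 = 20.
Row 3 must total 275; the given cells sum to 200, so (3,1) = 75.

115 30 70 10 50 / 20 85 0 65 105 / 75 15 55 95 35 / 5 45 110 25 90 / 60 100 40 80 -5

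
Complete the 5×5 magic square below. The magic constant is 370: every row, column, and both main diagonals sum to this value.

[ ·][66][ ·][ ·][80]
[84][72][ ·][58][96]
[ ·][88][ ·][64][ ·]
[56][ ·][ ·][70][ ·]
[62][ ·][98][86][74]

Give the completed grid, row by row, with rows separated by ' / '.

Using row 2: 84 + 72 + 58 + 96 + ? → (2,3) = 370 − 310 = 60.
The remaining cell in row 5 is (5,2) = 370 − 320 = 50.
Column 2: 66 + 72 + 88 + 50 + ? = 370, so (4,2) = 94.
Column 4: 58 + 64 + 70 + 86 + ? = 370, so (1,4) = 92.
Anti-diagonal: 80 + 58 + 94 + 62 + ? = 370, so (3,3) = 76.
Using main diagonal: 72 + 76 + 70 + 74 + ? → (1,1) = 370 − 292 = 78.
The remaining cell in row 1 is (1,3) = 370 − 316 = 54.
Column 1: 78 + 84 + 56 + 62 + ? = 370, so (3,1) = 90.
Column 3 must total 370; the given cells sum to 288, so (4,3) = 82.
From row 3, 370 − (90 + 88 + 76 + 64) gives (3,5) = 52.
Row 4 needs 370; the known cells sum to 302, so (4,5) = 68.

78 66 54 92 80 / 84 72 60 58 96 / 90 88 76 64 52 / 56 94 82 70 68 / 62 50 98 86 74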